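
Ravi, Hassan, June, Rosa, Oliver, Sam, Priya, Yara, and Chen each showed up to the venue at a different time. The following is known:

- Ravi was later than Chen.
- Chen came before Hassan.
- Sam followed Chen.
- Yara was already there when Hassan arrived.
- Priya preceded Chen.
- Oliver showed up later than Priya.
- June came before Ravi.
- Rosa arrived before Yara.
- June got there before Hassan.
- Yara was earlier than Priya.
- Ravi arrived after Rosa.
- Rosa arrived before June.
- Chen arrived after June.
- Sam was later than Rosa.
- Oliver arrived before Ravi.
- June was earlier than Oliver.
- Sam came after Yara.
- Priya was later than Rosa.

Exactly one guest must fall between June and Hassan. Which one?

Chen

Tracing the constraints gives June → Chen → Hassan, so Chen sits after June and before Hassan.
No other guest is forced both after June and before Hassan.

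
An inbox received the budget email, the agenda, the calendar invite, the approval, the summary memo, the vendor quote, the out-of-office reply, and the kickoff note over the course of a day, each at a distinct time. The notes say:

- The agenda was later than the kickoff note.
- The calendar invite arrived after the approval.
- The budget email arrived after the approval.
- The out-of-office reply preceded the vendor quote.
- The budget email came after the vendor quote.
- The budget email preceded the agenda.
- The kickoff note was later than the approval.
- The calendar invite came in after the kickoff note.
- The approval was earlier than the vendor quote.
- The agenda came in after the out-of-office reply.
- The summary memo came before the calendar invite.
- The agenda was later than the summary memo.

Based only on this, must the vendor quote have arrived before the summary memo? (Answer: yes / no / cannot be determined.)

cannot be determined

No chain of stated constraints runs from the vendor quote to the summary memo, and none runs from the summary memo to the vendor quote either.
So the relative order of the vendor quote and the summary memo is not fixed by the given facts.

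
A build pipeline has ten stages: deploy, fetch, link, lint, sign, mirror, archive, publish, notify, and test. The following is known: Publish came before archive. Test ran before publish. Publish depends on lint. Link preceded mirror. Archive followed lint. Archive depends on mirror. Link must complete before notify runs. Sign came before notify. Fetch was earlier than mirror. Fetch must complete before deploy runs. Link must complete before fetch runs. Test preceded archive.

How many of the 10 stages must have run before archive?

Directly stated before archive: lint, mirror, publish, and test.
Fetch reaches archive via fetch → mirror → archive.
Link reaches archive via link → mirror → archive.
That's fetch, link, lint, mirror, publish, and test — 6 in all.

6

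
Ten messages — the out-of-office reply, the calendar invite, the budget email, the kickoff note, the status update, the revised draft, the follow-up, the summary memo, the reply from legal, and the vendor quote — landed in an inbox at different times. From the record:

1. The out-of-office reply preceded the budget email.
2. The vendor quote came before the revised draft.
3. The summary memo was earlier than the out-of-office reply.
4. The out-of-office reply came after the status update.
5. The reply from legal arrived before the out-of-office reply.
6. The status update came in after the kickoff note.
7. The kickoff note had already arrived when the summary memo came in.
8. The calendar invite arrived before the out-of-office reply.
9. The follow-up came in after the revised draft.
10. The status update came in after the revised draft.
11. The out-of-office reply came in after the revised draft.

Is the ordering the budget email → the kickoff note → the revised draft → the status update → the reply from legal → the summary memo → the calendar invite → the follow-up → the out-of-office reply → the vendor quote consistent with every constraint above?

no

The constraints require the vendor quote before the revised draft, but in the proposed sequence the revised draft appears ahead of the vendor quote. That one violation is enough.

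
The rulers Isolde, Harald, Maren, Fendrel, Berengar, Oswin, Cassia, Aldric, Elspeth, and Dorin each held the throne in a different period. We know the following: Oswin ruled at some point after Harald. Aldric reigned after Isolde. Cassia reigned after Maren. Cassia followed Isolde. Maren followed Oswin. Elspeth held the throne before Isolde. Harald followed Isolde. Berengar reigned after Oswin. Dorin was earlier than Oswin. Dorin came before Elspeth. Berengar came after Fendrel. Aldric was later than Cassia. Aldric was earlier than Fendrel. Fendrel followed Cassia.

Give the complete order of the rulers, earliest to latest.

The constraints fix every adjacent pair, so only one ordering works:
Dorin → Elspeth → Isolde → Harald → Oswin → Maren → Cassia → Aldric → Fendrel → Berengar.

Dorin, Elspeth, Isolde, Harald, Oswin, Maren, Cassia, Aldric, Fendrel, Berengar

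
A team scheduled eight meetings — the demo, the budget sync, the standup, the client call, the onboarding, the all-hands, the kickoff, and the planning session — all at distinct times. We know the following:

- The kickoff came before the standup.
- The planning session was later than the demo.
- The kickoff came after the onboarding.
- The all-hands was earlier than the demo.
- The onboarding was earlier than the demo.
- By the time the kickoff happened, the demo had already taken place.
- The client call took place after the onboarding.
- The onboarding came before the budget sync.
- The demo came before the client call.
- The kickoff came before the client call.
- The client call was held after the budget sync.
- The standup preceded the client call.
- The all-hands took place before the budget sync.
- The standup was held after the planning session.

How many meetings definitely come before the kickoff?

3

Directly stated before the kickoff: the demo and the onboarding.
The all-hands reaches the kickoff via the all-hands → the demo → the kickoff.
That's the all-hands, the demo, and the onboarding — 3 in all.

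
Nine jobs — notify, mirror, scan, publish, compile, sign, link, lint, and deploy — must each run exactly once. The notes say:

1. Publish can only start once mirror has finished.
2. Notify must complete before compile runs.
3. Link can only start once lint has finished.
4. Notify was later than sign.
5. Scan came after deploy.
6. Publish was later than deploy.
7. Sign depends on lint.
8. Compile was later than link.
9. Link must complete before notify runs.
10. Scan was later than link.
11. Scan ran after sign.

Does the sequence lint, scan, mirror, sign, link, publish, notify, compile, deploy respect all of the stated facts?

no

The constraints require link before scan, but in the proposed sequence scan appears ahead of link. That one violation is enough.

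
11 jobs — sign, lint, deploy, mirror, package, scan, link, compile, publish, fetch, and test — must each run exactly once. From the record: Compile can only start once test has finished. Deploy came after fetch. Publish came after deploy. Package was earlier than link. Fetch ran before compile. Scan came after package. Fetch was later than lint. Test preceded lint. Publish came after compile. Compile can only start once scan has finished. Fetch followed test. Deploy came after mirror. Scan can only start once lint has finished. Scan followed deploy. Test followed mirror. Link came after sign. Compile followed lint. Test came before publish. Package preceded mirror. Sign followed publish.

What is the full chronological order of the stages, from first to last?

The constraints fix every adjacent pair, so only one ordering works:
package → mirror → test → lint → fetch → deploy → scan → compile → publish → sign → link.

package, mirror, test, lint, fetch, deploy, scan, compile, publish, sign, link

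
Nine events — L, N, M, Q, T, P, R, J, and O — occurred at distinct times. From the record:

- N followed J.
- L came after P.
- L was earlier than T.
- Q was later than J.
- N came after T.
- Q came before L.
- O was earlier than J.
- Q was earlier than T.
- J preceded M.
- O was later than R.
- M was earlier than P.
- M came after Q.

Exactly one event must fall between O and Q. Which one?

Tracing the constraints gives O → J → Q, so J sits after O and before Q.
No other event is forced both after O and before Q.

J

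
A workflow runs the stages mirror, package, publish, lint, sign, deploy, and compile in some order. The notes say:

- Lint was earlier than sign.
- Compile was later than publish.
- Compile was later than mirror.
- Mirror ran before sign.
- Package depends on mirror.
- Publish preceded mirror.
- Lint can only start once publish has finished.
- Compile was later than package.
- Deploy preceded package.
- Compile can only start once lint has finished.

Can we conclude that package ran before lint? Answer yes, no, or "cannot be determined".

No chain of stated constraints runs from package to lint, and none runs from lint to package either.
So the relative order of package and lint is not fixed by the given facts.

cannot be determined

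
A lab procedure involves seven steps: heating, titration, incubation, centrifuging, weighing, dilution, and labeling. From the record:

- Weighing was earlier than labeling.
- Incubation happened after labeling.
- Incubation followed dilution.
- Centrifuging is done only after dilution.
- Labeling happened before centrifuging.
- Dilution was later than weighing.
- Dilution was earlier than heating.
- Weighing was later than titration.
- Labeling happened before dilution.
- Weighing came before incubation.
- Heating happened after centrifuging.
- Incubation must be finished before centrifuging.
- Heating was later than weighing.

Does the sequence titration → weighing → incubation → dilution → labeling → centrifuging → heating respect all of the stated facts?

The constraints require labeling before dilution, but in the proposed sequence dilution appears ahead of labeling. That one violation is enough.

no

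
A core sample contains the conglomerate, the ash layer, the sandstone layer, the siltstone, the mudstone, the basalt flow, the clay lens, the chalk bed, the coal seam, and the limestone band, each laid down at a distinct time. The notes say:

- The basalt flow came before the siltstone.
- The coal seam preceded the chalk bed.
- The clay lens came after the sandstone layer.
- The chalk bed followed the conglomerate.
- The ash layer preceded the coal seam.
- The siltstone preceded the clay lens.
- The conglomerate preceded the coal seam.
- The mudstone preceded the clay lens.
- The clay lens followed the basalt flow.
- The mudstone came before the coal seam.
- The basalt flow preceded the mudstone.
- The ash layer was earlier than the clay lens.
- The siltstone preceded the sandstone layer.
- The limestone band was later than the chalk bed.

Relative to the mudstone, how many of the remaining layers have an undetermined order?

4

Forced before the mudstone: the basalt flow; forced after the mudstone: the chalk bed, the clay lens, the coal seam, and the limestone band.
That leaves the ash layer, the conglomerate, the sandstone layer, and the siltstone with no forced order relative to the mudstone — 4.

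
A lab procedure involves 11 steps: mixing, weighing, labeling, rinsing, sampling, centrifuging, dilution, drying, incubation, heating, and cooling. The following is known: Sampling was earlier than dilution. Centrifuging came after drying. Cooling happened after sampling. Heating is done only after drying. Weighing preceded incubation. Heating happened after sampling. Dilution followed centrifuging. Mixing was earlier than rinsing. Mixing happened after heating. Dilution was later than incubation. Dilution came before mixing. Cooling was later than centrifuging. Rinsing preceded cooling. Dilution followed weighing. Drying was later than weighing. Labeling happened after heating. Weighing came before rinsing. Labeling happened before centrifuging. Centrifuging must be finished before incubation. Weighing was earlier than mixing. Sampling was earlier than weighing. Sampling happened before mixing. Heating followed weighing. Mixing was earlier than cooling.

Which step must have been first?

sampling

Sampling has a chain of constraints placing it before every other step, so sampling must be first.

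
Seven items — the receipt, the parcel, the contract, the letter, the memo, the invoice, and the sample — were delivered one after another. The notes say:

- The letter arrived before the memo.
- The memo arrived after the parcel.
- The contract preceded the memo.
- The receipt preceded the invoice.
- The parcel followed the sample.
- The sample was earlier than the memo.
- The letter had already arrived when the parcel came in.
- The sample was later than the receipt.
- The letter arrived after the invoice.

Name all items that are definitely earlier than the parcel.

the invoice, the letter, the receipt, the sample

Directly stated before the parcel: the letter and the sample.
The invoice reaches the parcel via the invoice → the letter → the parcel.
The receipt reaches the parcel via the receipt → the sample → the parcel.
No chain forces the contract (or any of the others) ahead of the parcel.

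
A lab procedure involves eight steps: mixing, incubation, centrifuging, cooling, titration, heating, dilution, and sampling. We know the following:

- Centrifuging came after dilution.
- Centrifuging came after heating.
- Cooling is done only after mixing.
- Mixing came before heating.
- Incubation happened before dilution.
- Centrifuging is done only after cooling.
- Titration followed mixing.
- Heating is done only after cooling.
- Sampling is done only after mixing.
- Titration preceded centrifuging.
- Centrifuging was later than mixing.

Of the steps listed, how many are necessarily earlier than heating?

2

Directly stated before heating: cooling and mixing.
That's cooling and mixing — 2 in all.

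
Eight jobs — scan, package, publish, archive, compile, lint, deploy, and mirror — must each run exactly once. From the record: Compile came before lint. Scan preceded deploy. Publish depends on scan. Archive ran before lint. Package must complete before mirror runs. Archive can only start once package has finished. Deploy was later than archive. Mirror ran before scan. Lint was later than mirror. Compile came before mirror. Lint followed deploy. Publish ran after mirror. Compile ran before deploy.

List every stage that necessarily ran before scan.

Directly stated before scan: mirror.
Compile reaches scan via compile → mirror → scan.
Package reaches scan via package → mirror → scan.
No chain forces publish (or any of the others) ahead of scan.

compile, mirror, package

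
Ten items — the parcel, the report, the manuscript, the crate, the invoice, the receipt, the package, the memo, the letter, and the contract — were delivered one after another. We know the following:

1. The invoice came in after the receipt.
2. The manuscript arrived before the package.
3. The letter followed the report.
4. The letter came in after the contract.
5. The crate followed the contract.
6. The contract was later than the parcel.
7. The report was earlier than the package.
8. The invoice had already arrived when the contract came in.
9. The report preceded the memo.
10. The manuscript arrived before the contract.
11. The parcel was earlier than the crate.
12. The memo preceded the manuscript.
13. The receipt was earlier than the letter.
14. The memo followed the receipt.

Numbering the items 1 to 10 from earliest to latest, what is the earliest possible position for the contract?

The invoice, the manuscript, the memo, the parcel, the receipt, and the report must all come before the contract — 6 forced predecessors.
Nothing else is forced ahead of the contract, so its earliest slot is position 6 + 1 = 7.

7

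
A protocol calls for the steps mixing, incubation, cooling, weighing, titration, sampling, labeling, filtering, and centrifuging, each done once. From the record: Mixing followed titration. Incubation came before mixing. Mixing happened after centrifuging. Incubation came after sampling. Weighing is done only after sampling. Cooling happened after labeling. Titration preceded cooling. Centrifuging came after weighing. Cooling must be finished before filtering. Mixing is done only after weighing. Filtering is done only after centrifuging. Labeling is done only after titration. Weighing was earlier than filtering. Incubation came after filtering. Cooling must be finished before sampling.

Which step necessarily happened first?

Titration has a chain of constraints placing it before every other step, so titration must be first.

titration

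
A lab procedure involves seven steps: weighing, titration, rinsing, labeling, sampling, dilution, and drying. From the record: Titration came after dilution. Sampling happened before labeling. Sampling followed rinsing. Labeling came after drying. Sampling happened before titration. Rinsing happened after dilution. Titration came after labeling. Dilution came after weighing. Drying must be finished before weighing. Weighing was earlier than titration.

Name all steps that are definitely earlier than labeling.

Directly stated before labeling: drying and sampling.
Dilution reaches labeling via dilution → rinsing → sampling → labeling.
Rinsing reaches labeling via rinsing → sampling → labeling.
Weighing reaches labeling via weighing → dilution → rinsing → sampling → labeling.
No chain forces titration ahead of labeling.

dilution, drying, rinsing, sampling, weighing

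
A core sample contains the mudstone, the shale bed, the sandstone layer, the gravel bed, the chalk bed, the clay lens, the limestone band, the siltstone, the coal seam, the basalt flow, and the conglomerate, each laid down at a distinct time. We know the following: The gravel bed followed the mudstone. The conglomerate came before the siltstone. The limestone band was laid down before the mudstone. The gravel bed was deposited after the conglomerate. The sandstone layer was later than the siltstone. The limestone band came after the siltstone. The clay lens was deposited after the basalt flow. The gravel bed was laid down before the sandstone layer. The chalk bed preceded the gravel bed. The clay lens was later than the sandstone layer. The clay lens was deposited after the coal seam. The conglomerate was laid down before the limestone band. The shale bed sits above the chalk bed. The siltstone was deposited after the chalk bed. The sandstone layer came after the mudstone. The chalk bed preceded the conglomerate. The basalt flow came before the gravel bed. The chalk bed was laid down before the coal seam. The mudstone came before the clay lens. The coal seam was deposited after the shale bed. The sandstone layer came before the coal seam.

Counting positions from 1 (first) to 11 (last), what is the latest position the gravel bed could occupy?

The gravel bed must come before the clay lens, the coal seam, and the sandstone layer — 3 layers forced after it.
Everything else can be placed before the gravel bed in some valid order, so the gravel bed can sit as late as position 11 − 3 = 8.

8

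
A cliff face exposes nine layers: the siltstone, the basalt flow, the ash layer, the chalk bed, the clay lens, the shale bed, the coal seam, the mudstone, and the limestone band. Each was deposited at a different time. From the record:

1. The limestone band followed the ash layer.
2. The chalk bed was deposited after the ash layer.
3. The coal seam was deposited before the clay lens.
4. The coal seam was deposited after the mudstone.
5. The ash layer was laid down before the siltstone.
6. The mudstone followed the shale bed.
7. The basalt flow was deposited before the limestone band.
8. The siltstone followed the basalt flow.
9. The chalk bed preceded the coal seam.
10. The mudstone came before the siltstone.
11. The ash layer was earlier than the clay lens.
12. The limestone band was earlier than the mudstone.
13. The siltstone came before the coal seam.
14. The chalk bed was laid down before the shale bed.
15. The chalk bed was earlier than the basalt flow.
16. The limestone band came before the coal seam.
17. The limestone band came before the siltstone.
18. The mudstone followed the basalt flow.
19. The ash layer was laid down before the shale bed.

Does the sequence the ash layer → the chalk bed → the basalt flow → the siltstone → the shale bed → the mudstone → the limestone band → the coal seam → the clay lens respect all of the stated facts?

no

The constraints require the limestone band before the mudstone, but in the proposed sequence the mudstone appears ahead of the limestone band. That one violation is enough.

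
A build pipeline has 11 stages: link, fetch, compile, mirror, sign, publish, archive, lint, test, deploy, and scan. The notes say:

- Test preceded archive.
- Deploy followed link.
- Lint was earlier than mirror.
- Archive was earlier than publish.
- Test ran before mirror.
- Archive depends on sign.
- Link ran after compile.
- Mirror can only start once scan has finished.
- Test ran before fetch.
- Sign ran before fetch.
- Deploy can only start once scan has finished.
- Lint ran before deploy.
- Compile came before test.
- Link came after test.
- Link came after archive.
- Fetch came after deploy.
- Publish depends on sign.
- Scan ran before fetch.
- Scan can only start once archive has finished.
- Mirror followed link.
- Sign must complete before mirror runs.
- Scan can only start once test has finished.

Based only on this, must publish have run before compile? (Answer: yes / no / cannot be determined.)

no

Tracing the constraints gives compile → test → archive → publish, so compile must come before publish.
That means publish cannot be before compile.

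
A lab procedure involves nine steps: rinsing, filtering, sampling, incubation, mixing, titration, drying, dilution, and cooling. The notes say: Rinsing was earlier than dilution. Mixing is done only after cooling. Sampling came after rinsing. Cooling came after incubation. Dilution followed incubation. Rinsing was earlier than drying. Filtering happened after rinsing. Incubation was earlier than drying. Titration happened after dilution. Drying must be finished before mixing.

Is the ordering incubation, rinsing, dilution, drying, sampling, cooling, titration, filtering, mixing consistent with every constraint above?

Check each stated constraint against the proposed order — e.g. drying is ahead of mixing; rinsing is ahead of filtering. Every pair is in the required order; nothing is violated.

yes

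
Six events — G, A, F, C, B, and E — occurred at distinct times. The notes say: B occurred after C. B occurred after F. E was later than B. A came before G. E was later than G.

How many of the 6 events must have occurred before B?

2

Directly stated before B: C and F.
No chain forces G (or any of the others) ahead of B.
That's C and F — 2 in all.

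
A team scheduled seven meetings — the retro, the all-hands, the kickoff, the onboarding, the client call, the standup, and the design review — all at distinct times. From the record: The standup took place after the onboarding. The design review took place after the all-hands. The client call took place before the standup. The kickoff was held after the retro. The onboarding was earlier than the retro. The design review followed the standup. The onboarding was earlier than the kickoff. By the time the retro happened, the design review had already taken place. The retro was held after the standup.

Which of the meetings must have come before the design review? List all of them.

the all-hands, the client call, the onboarding, the standup

Directly stated before the design review: the all-hands and the standup.
The client call reaches the design review via the client call → the standup → the design review.
The onboarding reaches the design review via the onboarding → the standup → the design review.
No chain forces the retro (or any of the others) ahead of the design review.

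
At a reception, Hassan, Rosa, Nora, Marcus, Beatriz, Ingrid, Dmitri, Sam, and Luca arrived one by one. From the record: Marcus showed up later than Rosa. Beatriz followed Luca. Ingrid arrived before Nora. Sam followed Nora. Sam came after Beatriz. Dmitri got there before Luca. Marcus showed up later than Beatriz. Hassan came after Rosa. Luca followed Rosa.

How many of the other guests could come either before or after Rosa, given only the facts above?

Forced after Rosa: Beatriz, Hassan, Luca, Marcus, and Sam.
That leaves Dmitri, Ingrid, and Nora with no forced order relative to Rosa — 3.

3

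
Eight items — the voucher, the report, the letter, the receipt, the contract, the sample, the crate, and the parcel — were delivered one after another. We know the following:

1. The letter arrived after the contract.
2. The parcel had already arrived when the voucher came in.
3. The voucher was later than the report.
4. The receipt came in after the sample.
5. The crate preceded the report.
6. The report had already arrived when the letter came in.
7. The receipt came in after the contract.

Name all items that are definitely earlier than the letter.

Directly stated before the letter: the contract and the report.
The crate reaches the letter via the crate → the report → the letter.

the contract, the crate, the report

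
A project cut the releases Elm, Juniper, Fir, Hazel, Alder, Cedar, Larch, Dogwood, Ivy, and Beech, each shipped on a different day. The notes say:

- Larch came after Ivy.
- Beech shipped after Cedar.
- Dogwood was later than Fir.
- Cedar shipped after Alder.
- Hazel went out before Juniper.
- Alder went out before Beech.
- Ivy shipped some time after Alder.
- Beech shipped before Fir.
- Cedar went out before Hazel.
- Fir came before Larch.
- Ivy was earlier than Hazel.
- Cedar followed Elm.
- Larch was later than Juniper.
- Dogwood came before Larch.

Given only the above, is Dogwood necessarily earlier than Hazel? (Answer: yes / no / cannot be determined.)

No chain of stated constraints runs from Dogwood to Hazel, and none runs from Hazel to Dogwood either.
So the relative order of Dogwood and Hazel is not fixed by the given facts.

cannot be determined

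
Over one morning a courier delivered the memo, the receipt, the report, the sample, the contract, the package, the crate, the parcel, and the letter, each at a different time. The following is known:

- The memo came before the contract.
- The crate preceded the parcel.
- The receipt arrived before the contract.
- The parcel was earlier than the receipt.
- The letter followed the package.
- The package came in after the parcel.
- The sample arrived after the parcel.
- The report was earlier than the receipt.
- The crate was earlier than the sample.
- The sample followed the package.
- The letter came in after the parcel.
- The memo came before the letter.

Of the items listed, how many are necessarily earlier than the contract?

5

Directly stated before the contract: the memo and the receipt.
The crate reaches the contract via the crate → the parcel → the receipt → the contract.
The parcel reaches the contract via the parcel → the receipt → the contract.
The report reaches the contract via the report → the receipt → the contract.
No chain forces the letter (or any of the others) ahead of the contract.
That's the crate, the memo, the parcel, the receipt, and the report — 5 in all.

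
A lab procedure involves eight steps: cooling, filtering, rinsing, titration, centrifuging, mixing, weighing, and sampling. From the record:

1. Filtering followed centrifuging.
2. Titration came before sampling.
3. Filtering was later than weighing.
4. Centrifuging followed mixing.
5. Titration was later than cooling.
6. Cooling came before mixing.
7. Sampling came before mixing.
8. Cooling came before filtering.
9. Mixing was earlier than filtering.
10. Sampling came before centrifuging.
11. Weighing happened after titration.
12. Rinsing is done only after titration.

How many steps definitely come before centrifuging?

4

Directly stated before centrifuging: mixing and sampling.
Cooling reaches centrifuging via cooling → mixing → centrifuging.
Titration reaches centrifuging via titration → sampling → centrifuging.
No chain forces rinsing (or any of the others) ahead of centrifuging.
That's cooling, mixing, sampling, and titration — 4 in all.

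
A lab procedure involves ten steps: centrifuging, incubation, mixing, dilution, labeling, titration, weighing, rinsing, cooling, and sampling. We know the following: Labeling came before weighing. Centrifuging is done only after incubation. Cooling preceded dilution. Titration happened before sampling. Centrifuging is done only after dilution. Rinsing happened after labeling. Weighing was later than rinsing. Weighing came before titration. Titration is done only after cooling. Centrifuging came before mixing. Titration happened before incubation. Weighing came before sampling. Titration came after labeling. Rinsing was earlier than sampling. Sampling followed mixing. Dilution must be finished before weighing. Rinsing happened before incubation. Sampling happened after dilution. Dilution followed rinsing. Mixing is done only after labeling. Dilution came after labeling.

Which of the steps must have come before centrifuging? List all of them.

cooling, dilution, incubation, labeling, rinsing, titration, weighing

Directly stated before centrifuging: dilution and incubation.
Cooling reaches centrifuging via cooling → dilution → centrifuging.
Labeling reaches centrifuging via labeling → dilution → centrifuging.
Rinsing reaches centrifuging via rinsing → incubation → centrifuging.
Likewise titration and weighing each reach centrifuging by chaining the stated constraints.
No chain forces sampling (or any of the others) ahead of centrifuging.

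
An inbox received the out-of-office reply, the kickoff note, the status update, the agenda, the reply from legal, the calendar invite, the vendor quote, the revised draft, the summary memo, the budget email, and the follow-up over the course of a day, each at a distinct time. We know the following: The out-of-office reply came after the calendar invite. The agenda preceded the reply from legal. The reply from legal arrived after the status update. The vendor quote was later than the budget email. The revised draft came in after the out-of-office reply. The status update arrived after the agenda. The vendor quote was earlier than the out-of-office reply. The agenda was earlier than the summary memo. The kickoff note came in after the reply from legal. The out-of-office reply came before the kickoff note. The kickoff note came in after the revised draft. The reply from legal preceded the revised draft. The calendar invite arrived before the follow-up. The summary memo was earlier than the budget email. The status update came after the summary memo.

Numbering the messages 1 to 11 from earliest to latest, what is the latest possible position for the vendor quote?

The vendor quote must come before the kickoff note, the out-of-office reply, and the revised draft — 3 messages forced after it.
Everything else can be placed before the vendor quote in some valid order, so the vendor quote can sit as late as position 11 − 3 = 8.

8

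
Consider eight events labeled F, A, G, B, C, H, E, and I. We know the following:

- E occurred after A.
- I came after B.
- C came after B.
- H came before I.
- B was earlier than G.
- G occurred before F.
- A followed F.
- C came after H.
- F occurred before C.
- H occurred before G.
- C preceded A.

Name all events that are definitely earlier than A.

B, C, F, G, H

Directly stated before A: C and F.
B reaches A via B → C → A.
G reaches A via G → F → A.
H reaches A via H → C → A.
No chain forces E (or any of the others) ahead of A.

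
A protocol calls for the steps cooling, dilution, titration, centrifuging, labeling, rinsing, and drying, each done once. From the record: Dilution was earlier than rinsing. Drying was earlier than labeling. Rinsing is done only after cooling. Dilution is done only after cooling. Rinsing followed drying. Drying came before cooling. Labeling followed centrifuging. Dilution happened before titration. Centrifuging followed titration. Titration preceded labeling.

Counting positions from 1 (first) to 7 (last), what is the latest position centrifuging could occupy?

Centrifuging must come before labeling — 1 step forced after it.
Everything else can be placed before centrifuging in some valid order, so centrifuging can sit as late as position 7 − 1 = 6.

6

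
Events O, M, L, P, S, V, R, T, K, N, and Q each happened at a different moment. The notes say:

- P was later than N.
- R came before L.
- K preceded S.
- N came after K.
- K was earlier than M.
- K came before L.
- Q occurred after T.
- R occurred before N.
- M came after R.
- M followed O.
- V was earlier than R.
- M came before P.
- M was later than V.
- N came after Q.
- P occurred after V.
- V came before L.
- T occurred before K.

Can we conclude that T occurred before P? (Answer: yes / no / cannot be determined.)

Chain the constraints: T → K → N → P. Each link is directly stated, so T comes before P.

yes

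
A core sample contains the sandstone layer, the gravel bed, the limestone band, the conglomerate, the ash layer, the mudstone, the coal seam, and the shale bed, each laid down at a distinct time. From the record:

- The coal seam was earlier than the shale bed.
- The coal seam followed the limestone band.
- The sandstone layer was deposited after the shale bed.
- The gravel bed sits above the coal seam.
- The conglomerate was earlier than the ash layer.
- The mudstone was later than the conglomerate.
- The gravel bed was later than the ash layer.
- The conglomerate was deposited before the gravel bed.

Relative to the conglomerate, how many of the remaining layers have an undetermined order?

Forced after the conglomerate: the ash layer, the gravel bed, and the mudstone.
That leaves the coal seam, the limestone band, the sandstone layer, and the shale bed with no forced order relative to the conglomerate — 4.

4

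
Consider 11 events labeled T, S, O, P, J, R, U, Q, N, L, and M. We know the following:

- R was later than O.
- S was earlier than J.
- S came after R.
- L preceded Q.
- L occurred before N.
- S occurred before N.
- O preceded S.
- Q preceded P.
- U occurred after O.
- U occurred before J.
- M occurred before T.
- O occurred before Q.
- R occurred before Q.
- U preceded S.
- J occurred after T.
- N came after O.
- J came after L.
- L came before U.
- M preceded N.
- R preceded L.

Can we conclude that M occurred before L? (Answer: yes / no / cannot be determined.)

cannot be determined

No chain of stated constraints runs from M to L, and none runs from L to M either.
So the relative order of M and L is not fixed by the given facts.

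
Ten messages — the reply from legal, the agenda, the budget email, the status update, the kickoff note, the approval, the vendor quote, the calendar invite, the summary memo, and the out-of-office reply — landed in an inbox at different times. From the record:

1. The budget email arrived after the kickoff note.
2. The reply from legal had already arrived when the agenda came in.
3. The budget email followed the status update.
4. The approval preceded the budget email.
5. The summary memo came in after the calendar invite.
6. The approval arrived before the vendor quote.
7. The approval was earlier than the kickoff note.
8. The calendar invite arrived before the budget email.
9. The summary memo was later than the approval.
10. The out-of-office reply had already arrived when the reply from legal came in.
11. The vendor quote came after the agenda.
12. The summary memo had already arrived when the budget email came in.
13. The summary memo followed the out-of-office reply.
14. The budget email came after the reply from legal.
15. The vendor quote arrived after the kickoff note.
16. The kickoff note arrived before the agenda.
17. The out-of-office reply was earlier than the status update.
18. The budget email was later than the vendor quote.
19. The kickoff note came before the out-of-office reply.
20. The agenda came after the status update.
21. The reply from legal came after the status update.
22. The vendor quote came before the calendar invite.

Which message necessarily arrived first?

The approval has a chain of constraints placing it before every other message, so the approval must be first.

the approval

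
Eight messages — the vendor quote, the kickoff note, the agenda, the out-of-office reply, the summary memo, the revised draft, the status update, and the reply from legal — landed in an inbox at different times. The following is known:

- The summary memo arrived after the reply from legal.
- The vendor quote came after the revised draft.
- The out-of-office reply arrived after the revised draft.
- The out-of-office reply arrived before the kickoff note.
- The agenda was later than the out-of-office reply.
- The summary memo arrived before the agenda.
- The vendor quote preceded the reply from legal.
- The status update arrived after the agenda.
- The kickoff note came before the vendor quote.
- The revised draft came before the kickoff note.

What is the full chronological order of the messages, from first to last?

The constraints fix every adjacent pair, so only one ordering works:
the revised draft → the out-of-office reply → the kickoff note → the vendor quote → the reply from legal → the summary memo → the agenda → the status update.

the revised draft, the out-of-office reply, the kickoff note, the vendor quote, the reply from legal, the summary memo, the agenda, the status update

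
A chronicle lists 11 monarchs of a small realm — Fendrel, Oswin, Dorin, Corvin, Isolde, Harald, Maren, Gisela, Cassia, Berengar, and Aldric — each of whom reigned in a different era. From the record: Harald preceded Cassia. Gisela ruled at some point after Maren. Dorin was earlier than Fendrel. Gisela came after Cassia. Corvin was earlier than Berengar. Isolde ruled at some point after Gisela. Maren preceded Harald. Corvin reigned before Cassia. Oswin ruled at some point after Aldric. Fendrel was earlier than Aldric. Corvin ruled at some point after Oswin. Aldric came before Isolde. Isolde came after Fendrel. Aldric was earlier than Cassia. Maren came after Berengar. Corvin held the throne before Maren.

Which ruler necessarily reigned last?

Isolde

Every other ruler has a chain of constraints placing them before Isolde, so Isolde is last.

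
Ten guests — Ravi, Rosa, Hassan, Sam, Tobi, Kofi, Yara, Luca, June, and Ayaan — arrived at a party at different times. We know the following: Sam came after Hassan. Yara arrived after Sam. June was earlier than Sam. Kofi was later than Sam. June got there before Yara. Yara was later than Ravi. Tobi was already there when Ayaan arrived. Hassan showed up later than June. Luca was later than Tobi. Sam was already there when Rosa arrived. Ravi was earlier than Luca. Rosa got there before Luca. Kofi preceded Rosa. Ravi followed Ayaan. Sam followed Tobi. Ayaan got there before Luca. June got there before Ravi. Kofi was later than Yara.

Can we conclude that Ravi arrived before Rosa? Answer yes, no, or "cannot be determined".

yes

Chain the constraints: Ravi → Yara → Kofi → Rosa. Each link is directly stated, so Ravi comes before Rosa.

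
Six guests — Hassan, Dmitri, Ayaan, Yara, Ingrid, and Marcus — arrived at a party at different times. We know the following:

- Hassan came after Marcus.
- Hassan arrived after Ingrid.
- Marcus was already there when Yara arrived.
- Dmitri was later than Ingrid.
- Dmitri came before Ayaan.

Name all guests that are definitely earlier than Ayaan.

Dmitri, Ingrid

Directly stated before Ayaan: Dmitri.
Ingrid reaches Ayaan via Ingrid → Dmitri → Ayaan.
No chain forces Yara (or any of the others) ahead of Ayaan.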